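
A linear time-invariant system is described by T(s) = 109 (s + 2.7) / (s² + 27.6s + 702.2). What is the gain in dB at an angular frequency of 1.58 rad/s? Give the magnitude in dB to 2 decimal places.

-6.26 dB

|j1.58 + 2.7| = √(1.58² + 2.7²) = 3.128
|(j1.58)² + 27.6(j1.58) + 702.2| = |699.7 + j43.608| = 701.1
|T(j1.58)| = 109 × 3.128 / 701.1 = 0.48639
20 log₁₀(0.48639) = -6.260 dB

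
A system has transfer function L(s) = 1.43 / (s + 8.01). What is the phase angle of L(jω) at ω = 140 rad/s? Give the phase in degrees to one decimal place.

∠(j140 + 8.01) = arctan(140/8.01) = 86.73°
∠L(j140) = −86.73° = -86.73°

-86.7 deg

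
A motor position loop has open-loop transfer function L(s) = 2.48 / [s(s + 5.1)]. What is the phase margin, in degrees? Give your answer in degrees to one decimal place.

84.6 deg

Gain crossover: |L(jω)| = 1 at ω ≈ 0.484 rad s⁻¹.
∠L(j0.484) = −90° − arctan(0.484/5.1) ≈ -95.42°
PM = 180° + (-95.42°) = 84.58°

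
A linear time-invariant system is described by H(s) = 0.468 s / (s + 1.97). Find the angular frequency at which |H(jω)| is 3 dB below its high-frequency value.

1.97 rad/s

For a single-pole high-pass, the −3 dB point is at the pole: ω = 1.97 rad/s.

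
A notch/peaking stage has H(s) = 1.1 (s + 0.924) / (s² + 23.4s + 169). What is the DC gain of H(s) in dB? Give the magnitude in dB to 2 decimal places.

-44.42 dB

H(0) = 1.1 × 0.924 / 169 = 0.0060142
20 log₁₀(0.0060142) = -44.416 dB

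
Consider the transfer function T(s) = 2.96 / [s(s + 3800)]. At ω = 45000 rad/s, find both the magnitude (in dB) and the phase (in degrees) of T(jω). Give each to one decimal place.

|j45000 + 3800| = √(45000² + 3800²) = 4.516e+04
|j45000| = 4.5e+04
|T(j45000)| = 2.96 / (4.516e+04 × 4.5e+04) = 1.4565e-09
20 log₁₀(1.4565e-09) = -176.73 dB
∠(j45000 + 3800) = arctan(45000/3800) = 85.17°
∠(j45000) = 90.00°
∠T(j45000) = − (85.17° + 90.00°) = -175.17°

|T| = -176.7 dB, ∠T = -175.2°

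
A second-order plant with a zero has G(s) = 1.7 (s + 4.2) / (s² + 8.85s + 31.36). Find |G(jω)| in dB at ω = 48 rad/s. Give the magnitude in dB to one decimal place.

|j48 + 4.2| = √(48² + 4.2²) = 48.18
|(j48)² + 8.85(j48) + 31.36| = |-2272.6 + j424.8| = 2312
|G(j48)| = 1.7 × 48.18 / 2312 = 0.035429
20 log₁₀(0.035429) = -29.01 dB

-29.0 dB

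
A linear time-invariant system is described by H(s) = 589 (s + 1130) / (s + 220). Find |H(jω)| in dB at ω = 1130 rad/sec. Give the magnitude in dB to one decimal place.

58.3 dB

|j1130 + 1130| = √(1130² + 1130²) = 1598
|j1130 + 220| = √(1130² + 220²) = 1151
|H(j1130)| = 589 × 1598 / 1151 = 817.62
20 log₁₀(817.62) = 58.25 dB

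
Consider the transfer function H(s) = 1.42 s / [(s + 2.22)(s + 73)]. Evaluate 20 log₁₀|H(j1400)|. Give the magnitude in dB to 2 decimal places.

-59.89 dB

|j1400| = 1400
|j1400 + 2.22| = √(1400² + 2.22²) = 1400
|j1400 + 73| = √(1400² + 73²) = 1402
|H(j1400)| = 1.42 × 1400 / (1400 × 1402) = 0.0010129
20 log₁₀(0.0010129) = -59.889 dB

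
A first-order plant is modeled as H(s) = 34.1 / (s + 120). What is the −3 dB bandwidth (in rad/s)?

120 rad/s

For a single-pole low-pass, the −3 dB point is at the pole: ω = 120 rad/s.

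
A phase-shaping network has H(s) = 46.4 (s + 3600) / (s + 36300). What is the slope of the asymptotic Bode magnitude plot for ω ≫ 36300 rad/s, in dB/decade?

0 dB/decade

With 1 zero and 1 pole, the high-frequency asymptotic slope is 20 × (1 − 1) = 0 dB/decade.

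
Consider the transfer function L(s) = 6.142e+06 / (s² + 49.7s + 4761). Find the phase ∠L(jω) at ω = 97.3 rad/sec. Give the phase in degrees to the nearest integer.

∠[(j97.3)² + 49.7(j97.3) + 4761] = ∠[-4706.3 + j4835.8] = 134.22°
∠L(j97.3) = −134.22° = -134.22°

-134 deg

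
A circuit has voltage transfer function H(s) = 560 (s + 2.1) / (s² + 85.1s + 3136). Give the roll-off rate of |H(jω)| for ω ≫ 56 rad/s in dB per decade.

With 1 zero and 2 poles, the high-frequency asymptotic slope is 20 × (1 − 2) = -20 dB/decade.

-20 dB/decade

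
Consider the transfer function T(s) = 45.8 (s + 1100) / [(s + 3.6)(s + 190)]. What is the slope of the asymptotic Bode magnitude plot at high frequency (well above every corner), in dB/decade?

-20 dB/decade

With 1 zero and 2 poles, the high-frequency asymptotic slope is 20 × (1 − 2) = -20 dB/decade.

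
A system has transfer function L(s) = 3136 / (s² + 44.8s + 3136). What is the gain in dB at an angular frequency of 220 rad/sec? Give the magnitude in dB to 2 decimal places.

|(j220)² + 44.8(j220) + 3136| = |-45264 + j9856| = 4.632e+04
|L(j220)| = 3136 / 4.632e+04 = 0.067696
20 log₁₀(0.067696) = -23.389 dB

-23.39 dB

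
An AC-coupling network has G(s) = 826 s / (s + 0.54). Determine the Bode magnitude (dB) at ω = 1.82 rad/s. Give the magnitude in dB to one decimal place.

|j1.82| = 1.82
|j1.82 + 0.54| = √(1.82² + 0.54²) = 1.898
|G(j1.82)| = 826 × 1.82 / 1.898 = 791.88
20 log₁₀(791.88) = 57.97 dB

58.0 dB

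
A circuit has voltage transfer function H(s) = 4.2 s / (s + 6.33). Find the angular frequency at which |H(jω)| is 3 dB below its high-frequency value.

For a single-pole high-pass, the −3 dB point is at the pole: ω = 6.33 rad/s.

6.33 rad/s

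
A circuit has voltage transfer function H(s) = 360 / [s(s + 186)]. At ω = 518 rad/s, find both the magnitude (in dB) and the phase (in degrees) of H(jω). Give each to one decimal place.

|H| = -58.0 dB, ∠H = -160.2°

|j518 + 186| = √(518² + 186²) = 550.4
|j518| = 518
|H(j518)| = 360 / (550.4 × 518) = 0.0012627
20 log₁₀(0.0012627) = -57.97 dB
∠(j518 + 186) = arctan(518/186) = 70.25°
∠(j518) = 90.00°
∠H(j518) = − (70.25° + 90.00°) = -160.25°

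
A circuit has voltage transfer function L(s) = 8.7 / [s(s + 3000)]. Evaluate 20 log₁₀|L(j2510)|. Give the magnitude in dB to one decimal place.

-121.1 dB

|j2510 + 3000| = √(2510² + 3000²) = 3912
|j2510| = 2510
|L(j2510)| = 8.7 / (3912 × 2510) = 8.8613e-07
20 log₁₀(8.8613e-07) = -121.05 dB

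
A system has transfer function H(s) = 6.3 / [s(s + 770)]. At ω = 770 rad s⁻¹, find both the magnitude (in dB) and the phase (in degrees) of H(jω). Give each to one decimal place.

|H| = -102.5 dB, ∠H = -135.0 deg

|j770 + 770| = √(770² + 770²) = 1089
|j770| = 770
|H(j770)| = 6.3 / (1089 × 770) = 7.5135e-06
20 log₁₀(7.5135e-06) = -102.48 dB
∠(j770 + 770) = arctan(770/770) = 45.00°
∠(j770) = 90.00°
∠H(j770) = − (45.00° + 90.00°) = -135.00°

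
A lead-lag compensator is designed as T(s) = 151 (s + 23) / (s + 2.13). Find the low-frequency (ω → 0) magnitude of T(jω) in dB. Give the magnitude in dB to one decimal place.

T(0) = 151 × 23 / 2.13 = 1630.5
20 log₁₀(1630.5) = 64.25 dB

64.2 dB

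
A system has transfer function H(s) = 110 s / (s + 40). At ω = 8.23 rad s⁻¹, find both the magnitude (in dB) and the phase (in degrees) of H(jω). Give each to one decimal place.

|H| = 26.9 dB, ∠H = 78.4°

|j8.23| = 8.23
|j8.23 + 40| = √(8.23² + 40²) = 40.84
|H(j8.23)| = 110 × 8.23 / 40.84 = 22.168
20 log₁₀(22.168) = 26.91 dB
∠(j8.23) = 90.00°
∠(j8.23 + 40) = arctan(8.23/40) = 11.63°
∠H(j8.23) = 90.00° − 11.63° = 78.37°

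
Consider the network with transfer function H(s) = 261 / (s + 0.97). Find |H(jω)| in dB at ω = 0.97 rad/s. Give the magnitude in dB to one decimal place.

|j0.97 + 0.97| = √(0.97² + 0.97²) = 1.372
|H(j0.97)| = 261 / 1.372 = 190.26
20 log₁₀(190.26) = 45.59 dB

45.6 dB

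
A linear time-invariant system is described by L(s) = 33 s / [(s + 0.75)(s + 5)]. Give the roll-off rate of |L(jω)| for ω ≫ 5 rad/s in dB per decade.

With 1 zero and 2 poles, the high-frequency asymptotic slope is 20 × (1 − 2) = -20 dB/decade.

-20 dB/decade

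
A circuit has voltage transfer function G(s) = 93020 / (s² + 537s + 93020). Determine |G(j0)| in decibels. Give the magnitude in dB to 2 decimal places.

G(0) = 93020 / 93020 = 1
20 log₁₀(1) = 0.000 dB

0.00 dB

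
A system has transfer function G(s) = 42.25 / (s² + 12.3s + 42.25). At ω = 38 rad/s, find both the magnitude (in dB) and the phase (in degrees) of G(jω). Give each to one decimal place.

|(j38)² + 12.3(j38) + 42.25| = |-1401.8 + j467.4| = 1478
|G(j38)| = 42.25 / 1478 = 0.028593
20 log₁₀(0.028593) = -30.87 dB
∠[(j38)² + 12.3(j38) + 42.25] = ∠[-1401.8 + j467.4] = 161.56°
∠G(j38) = −161.56° = -161.56°

|G| = -30.9 dB, ∠G = -161.6°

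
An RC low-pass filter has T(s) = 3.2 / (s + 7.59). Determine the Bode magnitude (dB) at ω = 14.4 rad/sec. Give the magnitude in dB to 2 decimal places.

|j14.4 + 7.59| = √(14.4² + 7.59²) = 16.28
|T(j14.4)| = 3.2 / 16.28 = 0.19659
20 log₁₀(0.19659) = -14.129 dB

-14.13 dB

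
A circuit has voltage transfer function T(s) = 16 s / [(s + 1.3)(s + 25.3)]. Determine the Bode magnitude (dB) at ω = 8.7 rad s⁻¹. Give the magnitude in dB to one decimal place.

|j8.7| = 8.7
|j8.7 + 1.3| = √(8.7² + 1.3²) = 8.797
|j8.7 + 25.3| = √(8.7² + 25.3²) = 26.75
|T(j8.7)| = 16 × 8.7 / (8.797 × 26.75) = 0.59147
20 log₁₀(0.59147) = -4.56 dB

-4.6 dB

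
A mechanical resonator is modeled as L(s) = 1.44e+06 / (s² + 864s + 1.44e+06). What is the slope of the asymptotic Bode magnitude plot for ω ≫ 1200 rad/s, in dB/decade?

With 0 zeros and 2 poles, the high-frequency asymptotic slope is 20 × (0 − 2) = -40 dB/decade.

-40 dB/decade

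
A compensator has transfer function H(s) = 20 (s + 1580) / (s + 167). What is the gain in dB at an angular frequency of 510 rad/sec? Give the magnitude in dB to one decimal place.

35.8 dB

|j510 + 1580| = √(510² + 1580²) = 1660
|j510 + 167| = √(510² + 167²) = 536.6
|H(j510)| = 20 × 1660 / 536.6 = 61.876
20 log₁₀(61.876) = 35.83 dB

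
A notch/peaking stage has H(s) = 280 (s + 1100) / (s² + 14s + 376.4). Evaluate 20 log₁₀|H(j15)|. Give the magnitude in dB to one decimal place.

|j15 + 1100| = √(15² + 1100²) = 1100
|(j15)² + 14(j15) + 376.4| = |151.4 + j210| = 258.9
|H(j15)| = 280 × 1100 / 258.9 = 1189.8
20 log₁₀(1189.8) = 61.51 dB

61.5 dB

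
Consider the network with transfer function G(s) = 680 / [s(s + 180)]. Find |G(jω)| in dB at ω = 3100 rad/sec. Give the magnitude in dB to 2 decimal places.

-83.02 dB

|j3100 + 180| = √(3100² + 180²) = 3105
|j3100| = 3100
|G(j3100)| = 680 / (3105 × 3100) = 7.0641e-05
20 log₁₀(7.0641e-05) = -83.019 dB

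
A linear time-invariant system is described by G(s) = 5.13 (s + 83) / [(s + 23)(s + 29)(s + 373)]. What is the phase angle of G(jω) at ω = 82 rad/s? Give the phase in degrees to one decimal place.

-112.6°

∠(j82 + 83) = arctan(82/83) = 44.65°
∠(j82 + 23) = arctan(82/23) = 74.33°
∠(j82 + 29) = arctan(82/29) = 70.52°
∠(j82 + 373) = arctan(82/373) = 12.40°
∠G(j82) = 44.65° − (74.33° + 70.52° + 12.40°) = -112.60°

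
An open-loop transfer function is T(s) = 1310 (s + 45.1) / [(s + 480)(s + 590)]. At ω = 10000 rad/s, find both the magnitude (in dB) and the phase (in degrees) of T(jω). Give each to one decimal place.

|T| = -17.7 dB, ∠T = -84.1°

|j10000 + 45.1| = √(10000² + 45.1²) = 1e+04
|j10000 + 480| = √(10000² + 480²) = 1.001e+04
|j10000 + 590| = √(10000² + 590²) = 1.002e+04
|T(j10000)| = 1310 × 1e+04 / (1.001e+04 × 1.002e+04) = 0.13062
20 log₁₀(0.13062) = -17.68 dB
∠(j10000 + 45.1) = arctan(10000/45.1) = 89.74°
∠(j10000 + 480) = arctan(10000/480) = 87.25°
∠(j10000 + 590) = arctan(10000/590) = 86.62°
∠T(j10000) = 89.74° − (87.25° + 86.62°) = -84.13°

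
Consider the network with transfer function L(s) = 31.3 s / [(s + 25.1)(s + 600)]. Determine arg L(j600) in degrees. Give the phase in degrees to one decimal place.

∠(j600) = 90.00°
∠(j600 + 25.1) = arctan(600/25.1) = 87.60°
∠(j600 + 600) = arctan(600/600) = 45.00°
∠L(j600) = 90.00° − (87.60° + 45.00°) = -42.60°

-42.6°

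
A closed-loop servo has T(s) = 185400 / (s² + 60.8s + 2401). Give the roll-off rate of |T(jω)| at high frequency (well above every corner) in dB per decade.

-40 dB/decade

With 0 zeros and 2 poles, the high-frequency asymptotic slope is 20 × (0 − 2) = -40 dB/decade.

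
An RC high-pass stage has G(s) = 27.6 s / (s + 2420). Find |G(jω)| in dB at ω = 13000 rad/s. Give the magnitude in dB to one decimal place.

|j13000| = 1.3e+04
|j13000 + 2420| = √(13000² + 2420²) = 1.322e+04
|G(j13000)| = 27.6 × 1.3e+04 / 1.322e+04 = 27.134
20 log₁₀(27.134) = 28.67 dB

28.7 dB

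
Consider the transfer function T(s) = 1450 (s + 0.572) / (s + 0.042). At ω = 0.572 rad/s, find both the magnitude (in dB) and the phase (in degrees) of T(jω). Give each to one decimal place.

|T| = 66.2 dB, ∠T = -40.8°

|j0.572 + 0.572| = √(0.572² + 0.572²) = 0.8089
|j0.572 + 0.042| = √(0.572² + 0.042²) = 0.5735
|T(j0.572)| = 1450 × 0.8089 / 0.5735 = 2045.1
20 log₁₀(2045.1) = 66.21 dB
∠(j0.572 + 0.572) = arctan(0.572/0.572) = 45.00°
∠(j0.572 + 0.042) = arctan(0.572/0.042) = 85.80°
∠T(j0.572) = 45.00° − 85.80° = -40.80°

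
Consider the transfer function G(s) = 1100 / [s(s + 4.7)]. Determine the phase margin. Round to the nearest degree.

Gain crossover: |G(jω)| = 1 at ω ≈ 33 rad s⁻¹.
∠G(j33) = −90° − arctan(33/4.7) ≈ -171.89°
PM = 180° + (-171.89°) = 8.11°

8°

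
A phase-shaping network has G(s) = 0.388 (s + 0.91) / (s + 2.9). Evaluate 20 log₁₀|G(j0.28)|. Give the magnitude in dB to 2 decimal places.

-17.94 dB

|j0.28 + 0.91| = √(0.28² + 0.91²) = 0.9521
|j0.28 + 2.9| = √(0.28² + 2.9²) = 2.913
|G(j0.28)| = 0.388 × 0.9521 / 2.913 = 0.1268
20 log₁₀(0.1268) = -17.938 dB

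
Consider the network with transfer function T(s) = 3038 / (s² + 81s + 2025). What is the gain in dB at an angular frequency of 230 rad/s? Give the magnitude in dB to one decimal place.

-25.0 dB

|(j230)² + 81(j230) + 2025| = |-50875 + j18630| = 5.418e+04
|T(j230)| = 3038 / 5.418e+04 = 0.056074
20 log₁₀(0.056074) = -25.02 dB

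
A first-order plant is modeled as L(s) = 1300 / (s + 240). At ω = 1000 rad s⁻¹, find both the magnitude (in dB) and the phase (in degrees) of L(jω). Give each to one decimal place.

|L| = 2.0 dB, ∠L = -76.5°

|j1000 + 240| = √(1000² + 240²) = 1028
|L(j1000)| = 1300 / 1028 = 1.2641
20 log₁₀(1.2641) = 2.04 dB
∠(j1000 + 240) = arctan(1000/240) = 76.50°
∠L(j1000) = −76.50° = -76.50°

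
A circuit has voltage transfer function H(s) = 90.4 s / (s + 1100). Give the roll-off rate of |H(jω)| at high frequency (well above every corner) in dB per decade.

0 dB/decade

With 1 zero and 1 pole, the high-frequency asymptotic slope is 20 × (1 − 1) = 0 dB/decade.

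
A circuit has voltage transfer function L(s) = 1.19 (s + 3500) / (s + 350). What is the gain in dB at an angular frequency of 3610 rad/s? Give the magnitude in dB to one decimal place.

|j3610 + 3500| = √(3610² + 3500²) = 5028
|j3610 + 350| = √(3610² + 350²) = 3627
|L(j3610)| = 1.19 × 5028 / 3627 = 1.6497
20 log₁₀(1.6497) = 4.35 dB

4.3 dB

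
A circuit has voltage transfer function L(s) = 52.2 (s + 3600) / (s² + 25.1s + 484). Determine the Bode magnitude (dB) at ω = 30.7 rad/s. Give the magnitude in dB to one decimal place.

46.4 dB

|j30.7 + 3600| = √(30.7² + 3600²) = 3600
|(j30.7)² + 25.1(j30.7) + 484| = |-458.49 + j770.57| = 896.7
|L(j30.7)| = 52.2 × 3600 / 896.7 = 209.59
20 log₁₀(209.59) = 46.43 dB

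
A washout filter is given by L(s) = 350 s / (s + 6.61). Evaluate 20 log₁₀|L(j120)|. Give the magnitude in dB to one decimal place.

|j120| = 120
|j120 + 6.61| = √(120² + 6.61²) = 120.2
|L(j120)| = 350 × 120 / 120.2 = 349.47
20 log₁₀(349.47) = 50.87 dB

50.9 dB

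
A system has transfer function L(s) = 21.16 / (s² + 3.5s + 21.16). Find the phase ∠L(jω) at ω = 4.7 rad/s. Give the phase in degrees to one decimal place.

∠[(j4.7)² + 3.5(j4.7) + 21.16] = ∠[-0.93 + j16.45] = 93.24°
∠L(j4.7) = −93.24° = -93.24°

-93.2°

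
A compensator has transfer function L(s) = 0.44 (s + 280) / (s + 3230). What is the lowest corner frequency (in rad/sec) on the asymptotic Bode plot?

Break frequencies occur at each pole and zero magnitude: 280 rad/sec, 3230 rad/sec.
The lowest is 280 rad/sec.

280 rad/sec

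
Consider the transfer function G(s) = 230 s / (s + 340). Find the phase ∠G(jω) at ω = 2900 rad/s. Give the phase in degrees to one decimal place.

6.7°

∠(j2900) = 90.00°
∠(j2900 + 340) = arctan(2900/340) = 83.31°
∠G(j2900) = 90.00° − 83.31° = 6.69°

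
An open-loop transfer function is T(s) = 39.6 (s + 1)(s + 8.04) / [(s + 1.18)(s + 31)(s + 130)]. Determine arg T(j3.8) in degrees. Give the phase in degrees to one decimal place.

19.1°

∠(j3.8 + 1) = arctan(3.8/1) = 75.26°
∠(j3.8 + 8.04) = arctan(3.8/8.04) = 25.30°
∠(j3.8 + 1.18) = arctan(3.8/1.18) = 72.75°
∠(j3.8 + 31) = arctan(3.8/31) = 6.99°
∠(j3.8 + 130) = arctan(3.8/130) = 1.67°
∠T(j3.8) = 75.26° + 25.30° − (72.75° + 6.99° + 1.67°) = 19.14°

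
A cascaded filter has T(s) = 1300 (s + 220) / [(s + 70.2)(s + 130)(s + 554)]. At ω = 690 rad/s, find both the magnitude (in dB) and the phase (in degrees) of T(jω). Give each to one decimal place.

|T| = -53.2 dB, ∠T = -142.4 deg

|j690 + 220| = √(690² + 220²) = 724.2
|j690 + 70.2| = √(690² + 70.2²) = 693.6
|j690 + 130| = √(690² + 130²) = 702.1
|j690 + 554| = √(690² + 554²) = 884.9
|T(j690)| = 1300 × 724.2 / (693.6 × 702.1 × 884.9) = 0.0021849
20 log₁₀(0.0021849) = -53.21 dB
∠(j690 + 220) = arctan(690/220) = 72.32°
∠(j690 + 70.2) = arctan(690/70.2) = 84.19°
∠(j690 + 130) = arctan(690/130) = 79.33°
∠(j690 + 554) = arctan(690/554) = 51.24°
∠T(j690) = 72.32° − (84.19° + 79.33° + 51.24°) = -142.44°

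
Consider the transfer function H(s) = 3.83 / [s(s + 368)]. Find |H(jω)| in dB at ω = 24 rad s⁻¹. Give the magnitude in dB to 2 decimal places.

|j24 + 368| = √(24² + 368²) = 368.8
|j24| = 24
|H(j24)| = 3.83 / (368.8 × 24) = 0.00043273
20 log₁₀(0.00043273) = -67.276 dB

-67.28 dB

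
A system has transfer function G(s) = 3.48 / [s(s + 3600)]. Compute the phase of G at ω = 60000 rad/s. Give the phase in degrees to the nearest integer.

∠(j60000 + 3600) = arctan(60000/3600) = 86.57°
∠(j60000) = 90.00°
∠G(j60000) = − (86.57° + 90.00°) = -176.57°

-177°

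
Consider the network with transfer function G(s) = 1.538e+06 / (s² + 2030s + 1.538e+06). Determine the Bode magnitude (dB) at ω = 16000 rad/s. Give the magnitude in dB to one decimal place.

-44.4 dB

|(j16000)² + 2030(j16000) + 1.538e+06| = |-2.5446e+08 + j3.248e+07| = 2.565e+08
|G(j16000)| = 1.538e+06 / 2.565e+08 = 0.0059955
20 log₁₀(0.0059955) = -44.44 dB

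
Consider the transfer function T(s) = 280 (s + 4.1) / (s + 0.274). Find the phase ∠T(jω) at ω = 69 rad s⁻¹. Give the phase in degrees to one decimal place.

-3.2°

∠(j69 + 4.1) = arctan(69/4.1) = 86.60°
∠(j69 + 0.274) = arctan(69/0.274) = 89.77°
∠T(j69) = 86.60° − 89.77° = -3.17°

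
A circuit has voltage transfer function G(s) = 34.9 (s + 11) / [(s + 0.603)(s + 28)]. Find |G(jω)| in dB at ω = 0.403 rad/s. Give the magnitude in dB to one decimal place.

|j0.403 + 11| = √(0.403² + 11²) = 11.01
|j0.403 + 0.603| = √(0.403² + 0.603²) = 0.7253
|j0.403 + 28| = √(0.403² + 28²) = 28
|G(j0.403)| = 34.9 × 11.01 / (0.7253 × 28) = 18.915
20 log₁₀(18.915) = 25.54 dB

25.5 dB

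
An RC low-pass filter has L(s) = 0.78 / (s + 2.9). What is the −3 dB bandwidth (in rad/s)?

2.9 rad/s

For a single-pole low-pass, the −3 dB point is at the pole: ω = 2.9 rad/s.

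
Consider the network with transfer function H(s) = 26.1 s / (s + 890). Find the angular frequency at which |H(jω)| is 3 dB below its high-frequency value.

890 rad/s

For a single-pole high-pass, the −3 dB point is at the pole: ω = 890 rad/s.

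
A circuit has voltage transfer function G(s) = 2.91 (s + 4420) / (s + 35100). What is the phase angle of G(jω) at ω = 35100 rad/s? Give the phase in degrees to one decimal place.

∠(j35100 + 4420) = arctan(35100/4420) = 82.82°
∠(j35100 + 35100) = arctan(35100/35100) = 45.00°
∠G(j35100) = 82.82° − 45.00° = 37.82°

37.8°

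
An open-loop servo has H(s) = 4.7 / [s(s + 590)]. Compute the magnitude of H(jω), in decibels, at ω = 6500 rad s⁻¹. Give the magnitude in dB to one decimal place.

-139.1 dB

|j6500 + 590| = √(6500² + 590²) = 6527
|j6500| = 6500
|H(j6500)| = 4.7 / (6527 × 6500) = 1.1079e-07
20 log₁₀(1.1079e-07) = -139.11 dB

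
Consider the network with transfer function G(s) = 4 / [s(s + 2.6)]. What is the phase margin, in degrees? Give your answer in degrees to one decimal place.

Gain crossover: |G(jω)| = 1 at ω ≈ 1.36 rad s⁻¹.
∠G(j1.36) = −90° − arctan(1.36/2.6) ≈ -117.66°
PM = 180° + (-117.66°) = 62.34°

62.3°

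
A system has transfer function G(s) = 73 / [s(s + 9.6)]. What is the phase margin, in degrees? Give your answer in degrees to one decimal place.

56.5°

Gain crossover: |G(jω)| = 1 at ω ≈ 6.34 rad/s.
∠G(j6.34) = −90° − arctan(6.34/9.6) ≈ -123.46°
PM = 180° + (-123.46°) = 56.54°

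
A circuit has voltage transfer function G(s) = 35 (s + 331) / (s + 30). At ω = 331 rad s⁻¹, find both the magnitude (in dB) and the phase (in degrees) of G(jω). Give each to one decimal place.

|j331 + 331| = √(331² + 331²) = 468.1
|j331 + 30| = √(331² + 30²) = 332.4
|G(j331)| = 35 × 468.1 / 332.4 = 49.295
20 log₁₀(49.295) = 33.86 dB
∠(j331 + 331) = arctan(331/331) = 45.00°
∠(j331 + 30) = arctan(331/30) = 84.82°
∠G(j331) = 45.00° − 84.82° = -39.82°

|G| = 33.9 dB, ∠G = -39.8 deg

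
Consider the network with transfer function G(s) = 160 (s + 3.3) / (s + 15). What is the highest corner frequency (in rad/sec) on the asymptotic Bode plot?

15 rad/sec

Break frequencies occur at each pole and zero magnitude: 3.3 rad/sec, 15 rad/sec.
The highest is 15 rad/sec.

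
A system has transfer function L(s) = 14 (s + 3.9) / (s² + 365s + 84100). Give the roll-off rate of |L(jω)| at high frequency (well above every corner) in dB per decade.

-20 dB/decade

With 1 zero and 2 poles, the high-frequency asymptotic slope is 20 × (1 − 2) = -20 dB/decade.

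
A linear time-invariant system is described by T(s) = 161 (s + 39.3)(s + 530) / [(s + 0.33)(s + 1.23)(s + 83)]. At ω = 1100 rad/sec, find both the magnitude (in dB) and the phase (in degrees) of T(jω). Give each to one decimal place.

|T| = -15.8 dB, ∠T = -113.4°

|j1100 + 39.3| = √(1100² + 39.3²) = 1101
|j1100 + 530| = √(1100² + 530²) = 1221
|j1100 + 0.33| = √(1100² + 0.33²) = 1100
|j1100 + 1.23| = √(1100² + 1.23²) = 1100
|j1100 + 83| = √(1100² + 83²) = 1103
|T(j1100)| = 161 × 1101 × 1221 / (1100 × 1100 × 1103) = 0.16211
20 log₁₀(0.16211) = -15.80 dB
∠(j1100 + 39.3) = arctan(1100/39.3) = 87.95°
∠(j1100 + 530) = arctan(1100/530) = 64.27°
∠(j1100 + 0.33) = arctan(1100/0.33) = 89.98°
∠(j1100 + 1.23) = arctan(1100/1.23) = 89.94°
∠(j1100 + 83) = arctan(1100/83) = 85.68°
∠T(j1100) = 87.95° + 64.27° − (89.98° + 89.94° + 85.68°) = -113.38°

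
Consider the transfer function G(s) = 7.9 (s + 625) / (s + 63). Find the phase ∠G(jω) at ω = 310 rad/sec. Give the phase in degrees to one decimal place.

∠(j310 + 625) = arctan(310/625) = 26.38°
∠(j310 + 63) = arctan(310/63) = 78.51°
∠G(j310) = 26.38° − 78.51° = -52.13°

-52.1°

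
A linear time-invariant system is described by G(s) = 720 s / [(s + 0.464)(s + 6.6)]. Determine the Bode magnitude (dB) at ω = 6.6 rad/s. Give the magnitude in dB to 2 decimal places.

|j6.6| = 6.6
|j6.6 + 0.464| = √(6.6² + 0.464²) = 6.616
|j6.6 + 6.6| = √(6.6² + 6.6²) = 9.334
|G(j6.6)| = 720 × 6.6 / (6.616 × 9.334) = 76.949
20 log₁₀(76.949) = 37.724 dB

37.72 dB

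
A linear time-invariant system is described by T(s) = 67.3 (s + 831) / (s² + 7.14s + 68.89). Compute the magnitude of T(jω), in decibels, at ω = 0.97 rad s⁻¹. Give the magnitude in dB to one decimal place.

58.3 dB

|j0.97 + 831| = √(0.97² + 831²) = 831
|(j0.97)² + 7.14(j0.97) + 68.89| = |67.949 + j6.9258| = 68.3
|T(j0.97)| = 67.3 × 831 / 68.3 = 818.82
20 log₁₀(818.82) = 58.26 dB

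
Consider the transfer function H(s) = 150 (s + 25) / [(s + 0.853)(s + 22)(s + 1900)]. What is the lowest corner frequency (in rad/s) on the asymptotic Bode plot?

0.853 rad/s

Break frequencies occur at each pole and zero magnitude: 0.853 rad/s, 22 rad/s, 25 rad/s, 1900 rad/s.
The lowest is 0.853 rad/s.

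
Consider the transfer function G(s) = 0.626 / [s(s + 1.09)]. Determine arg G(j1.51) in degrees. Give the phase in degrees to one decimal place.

-144.2°

∠(j1.51 + 1.09) = arctan(1.51/1.09) = 54.18°
∠(j1.51) = 90.00°
∠G(j1.51) = − (54.18° + 90.00°) = -144.18°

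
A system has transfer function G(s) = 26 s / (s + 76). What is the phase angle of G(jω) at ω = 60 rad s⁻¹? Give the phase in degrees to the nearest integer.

∠(j60) = 90.00°
∠(j60 + 76) = arctan(60/76) = 38.29°
∠G(j60) = 90.00° − 38.29° = 51.71°

52°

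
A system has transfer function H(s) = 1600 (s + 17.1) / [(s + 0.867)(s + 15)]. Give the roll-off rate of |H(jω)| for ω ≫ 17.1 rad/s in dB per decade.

With 1 zero and 2 poles, the high-frequency asymptotic slope is 20 × (1 − 2) = -20 dB/decade.

-20 dB/decade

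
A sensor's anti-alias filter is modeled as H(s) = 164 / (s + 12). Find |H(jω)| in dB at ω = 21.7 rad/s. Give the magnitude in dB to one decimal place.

|j21.7 + 12| = √(21.7² + 12²) = 24.8
|H(j21.7)| = 164 / 24.8 = 6.6137
20 log₁₀(6.6137) = 16.41 dB

16.4 dB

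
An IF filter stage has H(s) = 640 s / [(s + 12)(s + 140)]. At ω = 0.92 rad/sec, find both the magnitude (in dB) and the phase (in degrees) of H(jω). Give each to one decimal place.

|H| = -9.1 dB, ∠H = 85.2°

|j0.92| = 0.92
|j0.92 + 12| = √(0.92² + 12²) = 12.04
|j0.92 + 140| = √(0.92² + 140²) = 140
|H(j0.92)| = 640 × 0.92 / (12.04 × 140) = 0.34944
20 log₁₀(0.34944) = -9.13 dB
∠(j0.92) = 90.00°
∠(j0.92 + 12) = arctan(0.92/12) = 4.38°
∠(j0.92 + 140) = arctan(0.92/140) = 0.38°
∠H(j0.92) = 90.00° − (4.38° + 0.38°) = 85.24°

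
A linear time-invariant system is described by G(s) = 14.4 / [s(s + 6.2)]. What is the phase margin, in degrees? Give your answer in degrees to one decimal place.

70.5°

Gain crossover: |G(jω)| = 1 at ω ≈ 2.19 rad/s.
∠G(j2.19) = −90° − arctan(2.19/6.2) ≈ -109.45°
PM = 180° + (-109.45°) = 70.55°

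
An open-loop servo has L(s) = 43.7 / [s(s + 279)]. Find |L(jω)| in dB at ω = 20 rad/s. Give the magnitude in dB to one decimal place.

-42.1 dB

|j20 + 279| = √(20² + 279²) = 279.7
|j20| = 20
|L(j20)| = 43.7 / (279.7 × 20) = 0.0078115
20 log₁₀(0.0078115) = -42.15 dB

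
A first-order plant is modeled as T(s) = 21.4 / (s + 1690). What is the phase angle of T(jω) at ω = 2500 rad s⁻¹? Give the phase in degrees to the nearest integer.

-56 deg

∠(j2500 + 1690) = arctan(2500/1690) = 55.94°
∠T(j2500) = −55.94° = -55.94°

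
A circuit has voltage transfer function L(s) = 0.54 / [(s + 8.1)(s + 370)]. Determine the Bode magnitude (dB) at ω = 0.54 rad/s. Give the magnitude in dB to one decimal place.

-74.9 dB

|j0.54 + 8.1| = √(0.54² + 8.1²) = 8.118
|j0.54 + 370| = √(0.54² + 370²) = 370
|L(j0.54)| = 0.54 / (8.118 × 370) = 0.00017978
20 log₁₀(0.00017978) = -74.91 dB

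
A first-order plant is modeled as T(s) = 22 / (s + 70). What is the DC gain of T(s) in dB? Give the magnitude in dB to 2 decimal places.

T(0) = 22 / 70 = 0.31429
20 log₁₀(0.31429) = -10.054 dB

-10.05 dB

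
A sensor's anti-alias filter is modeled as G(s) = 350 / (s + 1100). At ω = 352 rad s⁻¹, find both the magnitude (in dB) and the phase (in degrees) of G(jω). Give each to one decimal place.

|G| = -10.4 dB, ∠G = -17.7°

|j352 + 1100| = √(352² + 1100²) = 1155
|G(j352)| = 350 / 1155 = 0.30304
20 log₁₀(0.30304) = -10.37 dB
∠(j352 + 1100) = arctan(352/1100) = 17.74°
∠G(j352) = −17.74° = -17.74°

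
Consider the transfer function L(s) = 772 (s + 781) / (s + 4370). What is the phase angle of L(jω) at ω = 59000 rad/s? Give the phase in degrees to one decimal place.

∠(j59000 + 781) = arctan(59000/781) = 89.24°
∠(j59000 + 4370) = arctan(59000/4370) = 85.76°
∠L(j59000) = 89.24° − 85.76° = 3.48°

3.5 deg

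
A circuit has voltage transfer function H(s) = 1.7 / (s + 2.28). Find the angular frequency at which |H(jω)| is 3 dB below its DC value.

For a single-pole low-pass, the −3 dB point is at the pole: ω = 2.28 rad s⁻¹.

2.28 rad s⁻¹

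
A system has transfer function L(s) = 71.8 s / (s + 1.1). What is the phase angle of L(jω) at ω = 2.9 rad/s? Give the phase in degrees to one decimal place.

20.8°

∠(j2.9) = 90.00°
∠(j2.9 + 1.1) = arctan(2.9/1.1) = 69.23°
∠L(j2.9) = 90.00° − 69.23° = 20.77°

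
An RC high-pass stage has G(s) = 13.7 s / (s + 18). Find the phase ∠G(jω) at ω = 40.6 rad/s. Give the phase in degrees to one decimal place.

23.9°

∠(j40.6) = 90.00°
∠(j40.6 + 18) = arctan(40.6/18) = 66.09°
∠G(j40.6) = 90.00° − 66.09° = 23.91°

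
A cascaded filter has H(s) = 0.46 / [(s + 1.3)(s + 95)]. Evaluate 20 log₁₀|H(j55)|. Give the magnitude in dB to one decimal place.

-82.4 dB

|j55 + 1.3| = √(55² + 1.3²) = 55.02
|j55 + 95| = √(55² + 95²) = 109.8
|H(j55)| = 0.46 / (55.02 × 109.8) = 7.6169e-05
20 log₁₀(7.6169e-05) = -82.36 dB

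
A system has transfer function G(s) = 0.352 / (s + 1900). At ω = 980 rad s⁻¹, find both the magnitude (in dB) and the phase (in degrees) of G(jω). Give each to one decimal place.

|j980 + 1900| = √(980² + 1900²) = 2138
|G(j980)| = 0.352 / 2138 = 0.00016465
20 log₁₀(0.00016465) = -75.67 dB
∠(j980 + 1900) = arctan(980/1900) = 27.28°
∠G(j980) = −27.28° = -27.28°

|G| = -75.7 dB, ∠G = -27.3°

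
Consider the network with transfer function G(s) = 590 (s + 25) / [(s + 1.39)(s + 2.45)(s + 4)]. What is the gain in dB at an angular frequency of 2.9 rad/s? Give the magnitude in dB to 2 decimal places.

47.82 dB

|j2.9 + 25| = √(2.9² + 25²) = 25.17
|j2.9 + 1.39| = √(2.9² + 1.39²) = 3.216
|j2.9 + 2.45| = √(2.9² + 2.45²) = 3.796
|j2.9 + 4| = √(2.9² + 4²) = 4.941
|G(j2.9)| = 590 × 25.17 / (3.216 × 3.796 × 4.941) = 246.17
20 log₁₀(246.17) = 47.825 dB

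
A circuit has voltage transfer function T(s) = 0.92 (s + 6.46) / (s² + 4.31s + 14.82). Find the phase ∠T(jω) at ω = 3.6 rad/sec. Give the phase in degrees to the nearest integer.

-54°

∠(j3.6 + 6.46) = arctan(3.6/6.46) = 29.13°
∠[(j3.6)² + 4.31(j3.6) + 14.82] = ∠[1.86 + j15.516] = 83.16°
∠T(j3.6) = 29.13° − 83.16° = -54.03°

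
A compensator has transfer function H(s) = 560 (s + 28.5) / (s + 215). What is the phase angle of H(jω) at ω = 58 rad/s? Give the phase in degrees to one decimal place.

48.7°

∠(j58 + 28.5) = arctan(58/28.5) = 63.83°
∠(j58 + 215) = arctan(58/215) = 15.10°
∠H(j58) = 63.83° − 15.10° = 48.73°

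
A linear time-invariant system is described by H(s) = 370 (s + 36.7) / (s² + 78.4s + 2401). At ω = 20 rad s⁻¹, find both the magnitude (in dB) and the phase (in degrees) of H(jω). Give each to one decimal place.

|j20 + 36.7| = √(20² + 36.7²) = 41.8
|(j20)² + 78.4(j20) + 2401| = |2001 + j1568| = 2542
|H(j20)| = 370 × 41.8 / 2542 = 6.0832
20 log₁₀(6.0832) = 15.68 dB
∠(j20 + 36.7) = arctan(20/36.7) = 28.59°
∠[(j20)² + 78.4(j20) + 2401] = ∠[2001 + j1568] = 38.08°
∠H(j20) = 28.59° − 38.08° = -9.49°

|H| = 15.7 dB, ∠H = -9.5°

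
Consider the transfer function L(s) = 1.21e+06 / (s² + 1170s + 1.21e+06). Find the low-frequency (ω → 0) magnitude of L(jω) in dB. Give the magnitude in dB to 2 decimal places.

L(0) = 1.21e+06 / 1.21e+06 = 1
20 log₁₀(1) = 0.000 dB

0.00 dB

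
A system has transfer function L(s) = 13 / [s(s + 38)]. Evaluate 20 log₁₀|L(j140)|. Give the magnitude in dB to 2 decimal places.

-63.87 dB

|j140 + 38| = √(140² + 38²) = 145.1
|j140| = 140
|L(j140)| = 13 / (145.1 × 140) = 0.0006401
20 log₁₀(0.0006401) = -63.875 dB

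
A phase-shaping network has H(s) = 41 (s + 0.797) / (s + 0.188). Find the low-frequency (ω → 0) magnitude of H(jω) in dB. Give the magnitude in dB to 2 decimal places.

H(0) = 41 × 0.797 / 0.188 = 173.81
20 log₁₀(173.81) = 44.802 dB

44.80 dB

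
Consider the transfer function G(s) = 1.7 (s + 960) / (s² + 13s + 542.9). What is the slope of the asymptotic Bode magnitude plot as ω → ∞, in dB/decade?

-20 dB/decade

With 1 zero and 2 poles, the high-frequency asymptotic slope is 20 × (1 − 2) = -20 dB/decade.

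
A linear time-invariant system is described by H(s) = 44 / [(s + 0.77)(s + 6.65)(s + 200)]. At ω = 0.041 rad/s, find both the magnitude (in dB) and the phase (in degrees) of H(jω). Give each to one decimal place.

|j0.041 + 0.77| = √(0.041² + 0.77²) = 0.7711
|j0.041 + 6.65| = √(0.041² + 6.65²) = 6.65
|j0.041 + 200| = √(0.041² + 200²) = 200
|H(j0.041)| = 44 / (0.7711 × 6.65 × 200) = 0.042903
20 log₁₀(0.042903) = -27.35 dB
∠(j0.041 + 0.77) = arctan(0.041/0.77) = 3.05°
∠(j0.041 + 6.65) = arctan(0.041/6.65) = 0.35°
∠(j0.041 + 200) = arctan(0.041/200) = 0.01°
∠H(j0.041) = − (3.05° + 0.35° + 0.01°) = -3.41°

|H| = -27.4 dB, ∠H = -3.4°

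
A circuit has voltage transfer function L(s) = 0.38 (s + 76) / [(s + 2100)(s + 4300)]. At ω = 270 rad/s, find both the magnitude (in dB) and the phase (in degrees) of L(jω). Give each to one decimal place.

|L| = -98.6 dB, ∠L = 63.4°

|j270 + 76| = √(270² + 76²) = 280.5
|j270 + 2100| = √(270² + 2100²) = 2117
|j270 + 4300| = √(270² + 4300²) = 4308
|L(j270)| = 0.38 × 280.5 / (2117 × 4308) = 1.1684e-05
20 log₁₀(1.1684e-05) = -98.65 dB
∠(j270 + 76) = arctan(270/76) = 74.28°
∠(j270 + 2100) = arctan(270/2100) = 7.33°
∠(j270 + 4300) = arctan(270/4300) = 3.59°
∠L(j270) = 74.28° − (7.33° + 3.59°) = 63.36°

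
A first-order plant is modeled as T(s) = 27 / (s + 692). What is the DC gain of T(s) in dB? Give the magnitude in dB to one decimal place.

T(0) = 27 / 692 = 0.039017
20 log₁₀(0.039017) = -28.17 dB

-28.2 dB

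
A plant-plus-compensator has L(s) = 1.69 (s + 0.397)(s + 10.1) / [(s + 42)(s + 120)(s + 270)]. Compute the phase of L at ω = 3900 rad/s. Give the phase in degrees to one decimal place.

-83.8°

∠(j3900 + 0.397) = arctan(3900/0.397) = 89.99°
∠(j3900 + 10.1) = arctan(3900/10.1) = 89.85°
∠(j3900 + 42) = arctan(3900/42) = 89.38°
∠(j3900 + 120) = arctan(3900/120) = 88.24°
∠(j3900 + 270) = arctan(3900/270) = 86.04°
∠L(j3900) = 89.99° + 89.85° − (89.38° + 88.24° + 86.04°) = -83.81°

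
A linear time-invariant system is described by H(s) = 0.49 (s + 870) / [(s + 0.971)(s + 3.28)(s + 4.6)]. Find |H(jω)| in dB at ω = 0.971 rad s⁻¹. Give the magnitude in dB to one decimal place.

|j0.971 + 870| = √(0.971² + 870²) = 870
|j0.971 + 0.971| = √(0.971² + 0.971²) = 1.373
|j0.971 + 3.28| = √(0.971² + 3.28²) = 3.421
|j0.971 + 4.6| = √(0.971² + 4.6²) = 4.701
|H(j0.971)| = 0.49 × 870 / (1.373 × 3.421 × 4.701) = 19.304
20 log₁₀(19.304) = 25.71 dB

25.7 dB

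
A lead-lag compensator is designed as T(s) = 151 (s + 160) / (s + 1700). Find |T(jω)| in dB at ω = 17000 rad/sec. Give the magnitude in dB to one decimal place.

43.5 dB

|j17000 + 160| = √(17000² + 160²) = 1.7e+04
|j17000 + 1700| = √(17000² + 1700²) = 1.708e+04
|T(j17000)| = 151 × 1.7e+04 / 1.708e+04 = 150.26
20 log₁₀(150.26) = 43.54 dB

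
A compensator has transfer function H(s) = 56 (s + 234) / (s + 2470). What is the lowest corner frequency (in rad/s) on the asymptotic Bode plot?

234 rad/s

Break frequencies occur at each pole and zero magnitude: 234 rad/s, 2470 rad/s.
The lowest is 234 rad/s.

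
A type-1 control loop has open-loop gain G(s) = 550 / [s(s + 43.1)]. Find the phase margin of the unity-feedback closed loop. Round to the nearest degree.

74 deg

Gain crossover: |G(jω)| = 1 at ω ≈ 12.3 rad/s.
∠G(j12.3) = −90° − arctan(12.3/43.1) ≈ -105.89°
PM = 180° + (-105.89°) = 74.11°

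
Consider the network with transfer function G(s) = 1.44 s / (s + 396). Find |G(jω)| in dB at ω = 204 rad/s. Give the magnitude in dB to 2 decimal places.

-3.62 dB

|j204| = 204
|j204 + 396| = √(204² + 396²) = 445.5
|G(j204)| = 1.44 × 204 / 445.5 = 0.65946
20 log₁₀(0.65946) = -3.616 dB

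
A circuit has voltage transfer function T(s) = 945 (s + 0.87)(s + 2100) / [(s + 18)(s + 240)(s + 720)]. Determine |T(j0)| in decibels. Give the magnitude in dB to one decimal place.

T(0) = 945 × 0.87 × 2100 / (18 × 240 × 720) = 0.55508
20 log₁₀(0.55508) = -5.11 dB

-5.1 dB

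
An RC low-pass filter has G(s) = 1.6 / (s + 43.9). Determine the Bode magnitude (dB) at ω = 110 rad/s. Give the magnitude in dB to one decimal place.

|j110 + 43.9| = √(110² + 43.9²) = 118.4
|G(j110)| = 1.6 / 118.4 = 0.013509
20 log₁₀(0.013509) = -37.39 dB

-37.4 dB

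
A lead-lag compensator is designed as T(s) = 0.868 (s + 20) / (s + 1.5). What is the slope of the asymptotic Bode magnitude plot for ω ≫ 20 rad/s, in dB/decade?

0 dB/decade

With 1 zero and 1 pole, the high-frequency asymptotic slope is 20 × (1 − 1) = 0 dB/decade.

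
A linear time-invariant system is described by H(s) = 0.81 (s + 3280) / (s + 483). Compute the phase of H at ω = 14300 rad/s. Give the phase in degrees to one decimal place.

∠(j14300 + 3280) = arctan(14300/3280) = 77.08°
∠(j14300 + 483) = arctan(14300/483) = 88.07°
∠H(j14300) = 77.08° − 88.07° = -10.98°

-11.0°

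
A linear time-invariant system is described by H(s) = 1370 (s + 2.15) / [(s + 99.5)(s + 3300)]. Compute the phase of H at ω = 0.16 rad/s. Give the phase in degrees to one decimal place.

4.2 deg

∠(j0.16 + 2.15) = arctan(0.16/2.15) = 4.26°
∠(j0.16 + 99.5) = arctan(0.16/99.5) = 0.09°
∠(j0.16 + 3300) = arctan(0.16/3300) = 0.00°
∠H(j0.16) = 4.26° − (0.09° + 0.00°) = 4.16°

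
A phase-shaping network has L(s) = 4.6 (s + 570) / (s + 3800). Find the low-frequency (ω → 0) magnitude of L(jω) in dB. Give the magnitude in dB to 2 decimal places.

-3.22 dB

L(0) = 4.6 × 570 / 3800 = 0.69
20 log₁₀(0.69) = -3.223 dB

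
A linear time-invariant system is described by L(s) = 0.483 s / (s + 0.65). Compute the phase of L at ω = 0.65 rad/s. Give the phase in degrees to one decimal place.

45.0°

∠(j0.65) = 90.00°
∠(j0.65 + 0.65) = arctan(0.65/0.65) = 45.00°
∠L(j0.65) = 90.00° − 45.00° = 45.00°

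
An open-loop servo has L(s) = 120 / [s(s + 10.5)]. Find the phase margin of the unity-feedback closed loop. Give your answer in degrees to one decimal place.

Gain crossover: |L(jω)| = 1 at ω ≈ 8.77 rad/s.
∠L(j8.77) = −90° − arctan(8.77/10.5) ≈ -129.87°
PM = 180° + (-129.87°) = 50.13°

50.1°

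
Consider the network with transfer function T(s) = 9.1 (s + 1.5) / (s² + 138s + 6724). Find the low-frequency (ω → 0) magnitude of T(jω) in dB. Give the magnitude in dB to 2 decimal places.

T(0) = 9.1 × 1.5 / 6724 = 0.00203
20 log₁₀(0.00203) = -53.850 dB

-53.85 dB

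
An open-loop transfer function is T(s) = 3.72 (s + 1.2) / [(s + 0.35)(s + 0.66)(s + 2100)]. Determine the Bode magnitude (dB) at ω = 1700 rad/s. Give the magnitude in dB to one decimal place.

|j1700 + 1.2| = √(1700² + 1.2²) = 1700
|j1700 + 0.35| = √(1700² + 0.35²) = 1700
|j1700 + 0.66| = √(1700² + 0.66²) = 1700
|j1700 + 2100| = √(1700² + 2100²) = 2702
|T(j1700)| = 3.72 × 1700 / (1700 × 1700 × 2702) = 8.099e-07
20 log₁₀(8.099e-07) = -121.83 dB

-121.8 dB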